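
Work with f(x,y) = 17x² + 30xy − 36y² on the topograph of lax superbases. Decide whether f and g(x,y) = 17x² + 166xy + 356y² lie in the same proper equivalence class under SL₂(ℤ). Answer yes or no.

D₁ = 3348, D₂ = 3348
river cycle of f (length 12): (-36, 42, 11), (11, 46, -28), (-28, 10, 29), (29, 48, -9), (-9, 42, 44), (44, 46, -7), (-7, 52, 23), (23, 40, -19), (-19, 36, 27), (27, 18, -28), … (2 more)
river cycle of g (length 12): (17, 30, -36), (-36, 42, 11), (11, 46, -28), (-28, 10, 29), (29, 48, -9), (-9, 42, 44), (44, 46, -7), (-7, 52, 23), (23, 40, -19), (-19, 36, 27), … (2 more)
cycles coincide ⇒ equivalent

yes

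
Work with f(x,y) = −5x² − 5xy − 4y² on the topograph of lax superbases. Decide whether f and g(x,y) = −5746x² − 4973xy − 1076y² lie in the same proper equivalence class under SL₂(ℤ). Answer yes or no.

D₁ = -55, D₂ = -55
f is negative-definite; reduce −f:
−f: flip: (5,5,4)→(4,-5,5)
−f: translate: b→3 (≡-5 mod 8), so (4,-5,5)→(4,3,4)
−f: reduced (well bottom): (4,3,4) with a≤c, −a<b≤a
flip sign back: reduced form of f is (-4,-3,-4)
g is negative-definite; reduce −g:
−g: flip: (5746,4973,1076)→(1076,-4973,5746)
−g: translate: b→-669 (≡-4973 mod 2152), so (1076,-4973,5746)→(1076,-669,104)
−g: flip: (1076,-669,104)→(104,669,1076)
−g: translate: b→45 (≡669 mod 208), so (104,669,1076)→(104,45,5)
−g: flip: (104,45,5)→(5,-45,104)
−g: translate: b→5 (≡-45 mod 10), so (5,-45,104)→(5,5,4)
−g: flip: (5,5,4)→(4,-5,5)
−g: translate: b→3 (≡-5 mod 8), so (4,-5,5)→(4,3,4)
−g: reduced (well bottom): (4,3,4) with a≤c, −a<b≤a
flip sign back: reduced form of g is (-4,-3,-4)
reduced forms (-4, -3, -4) vs (-4, -3, -4) ⇒ equivalent

yes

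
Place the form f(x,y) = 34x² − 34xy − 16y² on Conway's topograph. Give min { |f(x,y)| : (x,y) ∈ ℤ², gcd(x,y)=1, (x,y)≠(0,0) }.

descent: ρ → (-16,34,34)  [lands on river]
river: ρ → (34,34,-16)
river: ρ → (-16,30,38)
river: ρ → (38,46,-8)
river: ρ → (-8,50,26)
river: ρ → (26,54,-4)
river: ρ → (-4,50,52)
river: ρ → (52,54,-2)
river: ρ → (-2,54,52)
river: ρ → (52,50,-4)
river: ρ → (-4,54,26)
river: ρ → (26,50,-8)
river: ρ → (-8,46,38)
river: ρ → (38,30,-16)
closes: descent 1, river 14
min |a| on river = 2

2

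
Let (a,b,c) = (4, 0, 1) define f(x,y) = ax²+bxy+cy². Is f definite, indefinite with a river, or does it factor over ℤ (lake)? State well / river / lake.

D = b²−4ac = 0² − 4·4·1 = -16
D < 0 ⇒ definite ⇒ every region one sign ⇒ single well

well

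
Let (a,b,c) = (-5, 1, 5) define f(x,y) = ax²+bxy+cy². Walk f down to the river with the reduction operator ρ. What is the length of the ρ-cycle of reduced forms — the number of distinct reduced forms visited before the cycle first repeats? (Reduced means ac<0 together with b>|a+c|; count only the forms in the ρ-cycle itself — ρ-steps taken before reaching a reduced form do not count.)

D = 101, ⌊√D⌋ = 10
river: ρ → (5,9,-1)
river: ρ → (-1,9,5)
river: ρ → (5,1,-5)
river: ρ → (-5,9,1)
river: ρ → (1,9,-5)
river: ρ → (-5,1,5)
ρ-cycle length = 6 (tail of 0 descent steps not counted)

6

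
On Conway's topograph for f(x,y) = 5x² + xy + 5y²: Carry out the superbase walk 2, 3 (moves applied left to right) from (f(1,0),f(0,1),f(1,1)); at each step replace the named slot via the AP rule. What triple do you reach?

start (5,5,11) = (f(1,0),f(0,1),f(1,1))
replace slot 2: 2·(5+11) − 5 = 27 → (5,27,11)
replace slot 3: 2·(5+27) − 11 = 53 → (5,27,53)

5,27,53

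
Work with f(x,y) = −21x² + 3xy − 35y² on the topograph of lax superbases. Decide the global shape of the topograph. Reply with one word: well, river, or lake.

D = b²−4ac = 3² − 4·(-21)·(-35) = -2931
D < 0 ⇒ definite ⇒ every region one sign ⇒ single well

well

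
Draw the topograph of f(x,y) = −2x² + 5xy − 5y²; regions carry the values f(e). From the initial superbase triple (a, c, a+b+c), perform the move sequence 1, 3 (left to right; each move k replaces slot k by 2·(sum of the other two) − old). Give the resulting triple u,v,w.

start (-2,-5,-2) = (f(1,0),f(0,1),f(1,1))
replace slot 1: 2·((-5)+(-2)) − (-2) = -12 → (-12,-5,-2)
replace slot 3: 2·((-12)+(-5)) − (-2) = -32 → (-12,-5,-32)

-12,-5,-32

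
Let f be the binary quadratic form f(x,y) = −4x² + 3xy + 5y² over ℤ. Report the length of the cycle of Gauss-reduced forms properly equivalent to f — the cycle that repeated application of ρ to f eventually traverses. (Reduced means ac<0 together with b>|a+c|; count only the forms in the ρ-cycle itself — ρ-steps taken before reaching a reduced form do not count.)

D = 89, ⌊√D⌋ = 9
river: ρ → (5,7,-2)
river: ρ → (-2,9,1)
river: ρ → (1,9,-2)
river: ρ → (-2,7,5)
river: ρ → (5,3,-4)
river: ρ → (-4,5,4)
river: ρ → (4,3,-5)
river: ρ → (-5,7,2)
river: ρ → (2,9,-1)
river: ρ → (-1,9,2)
river: ρ → (2,7,-5)
river: ρ → (-5,3,4)
river: ρ → (4,5,-4)
river: ρ → (-4,3,5)
ρ-cycle length = 14 (tail of 0 descent steps not counted)

14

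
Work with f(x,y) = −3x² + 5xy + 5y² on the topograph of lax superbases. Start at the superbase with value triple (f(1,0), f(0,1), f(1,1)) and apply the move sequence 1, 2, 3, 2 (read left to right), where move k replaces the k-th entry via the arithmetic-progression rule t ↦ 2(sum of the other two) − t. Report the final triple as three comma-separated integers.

start (-3,5,7) = (f(1,0),f(0,1),f(1,1))
replace slot 1: 2·(5+7) − (-3) = 27 → (27,5,7)
replace slot 2: 2·(27+7) − 5 = 63 → (27,63,7)
replace slot 3: 2·(27+63) − 7 = 173 → (27,63,173)
replace slot 2: 2·(27+173) − 63 = 337 → (27,337,173)

27,337,173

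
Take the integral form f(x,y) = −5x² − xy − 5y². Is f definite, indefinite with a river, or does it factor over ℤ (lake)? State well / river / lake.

D = b²−4ac = (-1)² − 4·(-5)·(-5) = -99
D < 0 ⇒ definite ⇒ every region one sign ⇒ single well

well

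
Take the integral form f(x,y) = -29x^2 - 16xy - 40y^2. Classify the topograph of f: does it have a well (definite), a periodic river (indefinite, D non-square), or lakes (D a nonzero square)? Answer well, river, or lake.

D = b²−4ac = (-16)² − 4·(-29)·(-40) = -4384
D < 0 ⇒ definite ⇒ every region one sign ⇒ single well

well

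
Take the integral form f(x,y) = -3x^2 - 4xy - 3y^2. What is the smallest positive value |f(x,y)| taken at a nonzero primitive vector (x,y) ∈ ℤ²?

translate: b→-2 (≡4 mod 6), so (3,4,3)→(3,-2,2)
flip: (3,-2,2)→(2,2,3)
reduced (well bottom): (2,2,3) with a≤c, −a<b≤a
well minimum |f| = |-2| = 2 (negative-definite)

2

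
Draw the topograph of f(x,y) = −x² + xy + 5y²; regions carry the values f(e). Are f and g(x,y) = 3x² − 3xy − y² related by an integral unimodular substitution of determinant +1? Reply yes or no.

D₁ = 21, D₂ = 21
river cycle of f (length 2): (-1, 3, 3), (3, 3, -1)
river cycle of g (length 2): (-1, 3, 3), (3, 3, -1)
cycles coincide ⇒ equivalent

yes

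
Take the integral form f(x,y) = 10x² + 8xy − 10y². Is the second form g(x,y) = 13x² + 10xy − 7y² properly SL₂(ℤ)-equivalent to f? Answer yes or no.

D₁ = 464, D₂ = 464
river cycle of f (length 10): (-10, 12, 8), (8, 20, -2), (-2, 20, 8), (8, 12, -10), (-10, 8, 10), (10, 12, -8), (-8, 20, 2), (2, 20, -8), (-8, 12, 10), (10, 8, -10)
river cycle of g (length 10): (-7, 18, 5), (5, 12, -16), (-16, 20, 1), (1, 20, -16), (-16, 12, 5), (5, 18, -7), (-7, 10, 13), (13, 16, -4), (-4, 16, 13), (13, 10, -7)
cycles differ ⇒ inequivalent

no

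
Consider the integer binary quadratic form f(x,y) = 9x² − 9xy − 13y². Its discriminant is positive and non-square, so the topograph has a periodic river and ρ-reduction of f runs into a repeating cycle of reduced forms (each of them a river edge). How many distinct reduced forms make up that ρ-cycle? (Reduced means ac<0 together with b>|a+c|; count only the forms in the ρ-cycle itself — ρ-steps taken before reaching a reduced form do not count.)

D = 549, ⌊√D⌋ = 23
descent: ρ → (-13,9,9)  [lands on river]
river: ρ → (9,9,-13)
river: ρ → (-13,17,5)
river: ρ → (5,23,-1)
river: ρ → (-1,23,5)
river: ρ → (5,17,-13)
ρ-cycle length = 6 (tail of 1 descent step not counted)

6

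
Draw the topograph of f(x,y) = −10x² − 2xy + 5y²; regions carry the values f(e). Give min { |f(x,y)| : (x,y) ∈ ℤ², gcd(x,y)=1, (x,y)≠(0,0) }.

descent: ρ → (5,12,-3)  [lands on river]
river: ρ → (-3,12,5)
river: ρ → (5,8,-7)
river: ρ → (-7,6,6)
river: ρ → (6,6,-7)
river: ρ → (-7,8,5)
closes: descent 1, river 6
min |a| on river = 3

3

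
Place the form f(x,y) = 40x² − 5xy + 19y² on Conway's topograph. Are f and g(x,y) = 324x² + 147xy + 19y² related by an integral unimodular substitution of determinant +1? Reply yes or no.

D₁ = -3015, D₂ = -3015
f: flip: (40,-5,19)→(19,5,40)
f: reduced (well bottom): (19,5,40) with a≤c, −a<b≤a
g: flip: (324,147,19)→(19,-147,324)
g: translate: b→5 (≡-147 mod 38), so (19,-147,324)→(19,5,40)
g: reduced (well bottom): (19,5,40) with a≤c, −a<b≤a
reduced forms (19, 5, 40) vs (19, 5, 40) ⇒ equivalent

yes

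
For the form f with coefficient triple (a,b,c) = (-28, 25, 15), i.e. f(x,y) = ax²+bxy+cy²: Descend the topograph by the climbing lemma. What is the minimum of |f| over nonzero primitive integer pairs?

river: ρ → (15,35,-18)
river: ρ → (-18,37,13)
river: ρ → (13,41,-12)
river: ρ → (-12,31,28)
river: ρ → (28,25,-15)
river: ρ → (-15,35,18)
river: ρ → (18,37,-13)
river: ρ → (-13,41,12)
river: ρ → (12,31,-28)
river: ρ → (-28,25,15)
closes: descent 0, river 10
min |a| on river = 12

12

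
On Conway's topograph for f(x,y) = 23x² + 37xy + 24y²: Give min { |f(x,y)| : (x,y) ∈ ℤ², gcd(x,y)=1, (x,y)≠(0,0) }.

translate: b→-9 (≡37 mod 46), so (23,37,24)→(23,-9,10)
flip: (23,-9,10)→(10,9,23)
reduced (well bottom): (10,9,23) with a≤c, −a<b≤a
well minimum = a = 10

10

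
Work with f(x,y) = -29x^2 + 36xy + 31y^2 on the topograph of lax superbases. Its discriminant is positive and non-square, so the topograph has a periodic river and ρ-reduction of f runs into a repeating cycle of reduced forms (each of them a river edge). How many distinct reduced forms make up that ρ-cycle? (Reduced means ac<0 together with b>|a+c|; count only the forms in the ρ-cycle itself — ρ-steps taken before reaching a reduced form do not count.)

D = 4892, ⌊√D⌋ = 69
river: ρ → (31,26,-34)
river: ρ → (-34,42,23)
river: ρ → (23,50,-26)
river: ρ → (-26,54,19)
river: ρ → (19,60,-17)
river: ρ → (-17,42,46)
river: ρ → (46,50,-13)
river: ρ → (-13,54,38)
river: ρ → (38,22,-29)
river: ρ → (-29,36,31)
ρ-cycle length = 10 (tail of 0 descent steps not counted)

10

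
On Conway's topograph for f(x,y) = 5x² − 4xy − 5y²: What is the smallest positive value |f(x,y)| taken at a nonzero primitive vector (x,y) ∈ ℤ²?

descent: ρ → (-5,4,5)  [lands on river]
river: ρ → (5,6,-4)
river: ρ → (-4,10,1)
river: ρ → (1,10,-4)
river: ρ → (-4,6,5)
river: ρ → (5,4,-5)
river: ρ → (-5,6,4)
river: ρ → (4,10,-1)
river: ρ → (-1,10,4)
river: ρ → (4,6,-5)
closes: descent 1, river 10
min |a| on river = 1

1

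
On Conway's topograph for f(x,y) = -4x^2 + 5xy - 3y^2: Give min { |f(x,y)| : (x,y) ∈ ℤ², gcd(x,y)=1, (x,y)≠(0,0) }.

translate: b→3 (≡-5 mod 8), so (4,-5,3)→(4,3,2)
flip: (4,3,2)→(2,-3,4)
translate: b→1 (≡-3 mod 4), so (2,-3,4)→(2,1,3)
reduced (well bottom): (2,1,3) with a≤c, −a<b≤a
well minimum |f| = |-2| = 2 (negative-definite)

2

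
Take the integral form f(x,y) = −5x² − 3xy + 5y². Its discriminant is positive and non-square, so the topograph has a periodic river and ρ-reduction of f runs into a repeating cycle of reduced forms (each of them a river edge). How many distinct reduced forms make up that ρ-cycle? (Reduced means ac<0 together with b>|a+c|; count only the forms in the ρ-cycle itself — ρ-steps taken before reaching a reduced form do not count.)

D = 109, ⌊√D⌋ = 10
descent: ρ → (5,3,-5)  [lands on river]
river: ρ → (-5,7,3)
river: ρ → (3,5,-7)
river: ρ → (-7,9,1)
river: ρ → (1,9,-7)
river: ρ → (-7,5,3)
river: ρ → (3,7,-5)
river: ρ → (-5,3,5)
river: ρ → (5,7,-3)
river: ρ → (-3,5,7)
river: ρ → (7,9,-1)
river: ρ → (-1,9,7)
river: ρ → (7,5,-3)
river: ρ → (-3,7,5)
ρ-cycle length = 14 (tail of 1 descent step not counted)

14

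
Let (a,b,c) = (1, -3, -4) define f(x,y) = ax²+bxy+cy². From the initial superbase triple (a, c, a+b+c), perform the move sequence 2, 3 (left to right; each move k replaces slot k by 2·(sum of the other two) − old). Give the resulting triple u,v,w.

start (1,-4,-6) = (f(1,0),f(0,1),f(1,1))
replace slot 2: 2·(1+(-6)) − (-4) = -6 → (1,-6,-6)
replace slot 3: 2·(1+(-6)) − (-6) = -4 → (1,-6,-4)

1,-6,-4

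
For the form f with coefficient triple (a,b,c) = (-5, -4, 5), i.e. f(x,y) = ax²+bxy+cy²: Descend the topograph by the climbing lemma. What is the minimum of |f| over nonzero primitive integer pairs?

descent: ρ → (5,4,-5)  [lands on river]
river: ρ → (-5,6,4)
river: ρ → (4,10,-1)
river: ρ → (-1,10,4)
river: ρ → (4,6,-5)
river: ρ → (-5,4,5)
river: ρ → (5,6,-4)
river: ρ → (-4,10,1)
river: ρ → (1,10,-4)
river: ρ → (-4,6,5)
closes: descent 1, river 10
min |a| on river = 1

1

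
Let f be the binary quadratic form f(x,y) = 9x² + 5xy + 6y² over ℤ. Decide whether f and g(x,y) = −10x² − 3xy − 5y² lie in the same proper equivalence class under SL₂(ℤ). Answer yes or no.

D₁ = -191, D₂ = -191
f: flip: (9,5,6)→(6,-5,9)
f: reduced (well bottom): (6,-5,9) with a≤c, −a<b≤a
g is negative-definite; reduce −g:
−g: flip: (10,3,5)→(5,-3,10)
−g: reduced (well bottom): (5,-3,10) with a≤c, −a<b≤a
flip sign back: reduced form of g is (-5,3,-10)
reduced forms (6, -5, 9) vs (-5, 3, -10) ⇒ inequivalent

no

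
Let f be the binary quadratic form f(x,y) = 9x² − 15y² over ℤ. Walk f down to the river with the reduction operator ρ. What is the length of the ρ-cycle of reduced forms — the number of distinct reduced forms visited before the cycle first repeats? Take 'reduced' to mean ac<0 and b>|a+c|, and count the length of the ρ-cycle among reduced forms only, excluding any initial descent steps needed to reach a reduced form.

D = 540, ⌊√D⌋ = 23
descent: ρ → (-15,0,9)
descent: ρ → (9,18,-6)  [lands on river]
river: ρ → (-6,18,9)
ρ-cycle length = 2 (tail of 2 descent steps not counted)

2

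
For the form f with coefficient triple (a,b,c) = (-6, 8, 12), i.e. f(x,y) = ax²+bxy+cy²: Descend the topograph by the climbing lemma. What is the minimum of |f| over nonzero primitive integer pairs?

river: ρ → (12,16,-2)
river: ρ → (-2,16,12)
river: ρ → (12,8,-6)
river: ρ → (-6,16,4)
river: ρ → (4,16,-6)
river: ρ → (-6,8,12)
closes: descent 0, river 6
min |a| on river = 2

2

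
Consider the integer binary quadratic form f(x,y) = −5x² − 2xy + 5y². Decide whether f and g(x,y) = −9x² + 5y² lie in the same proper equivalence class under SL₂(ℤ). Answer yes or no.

D₁ = 104, D₂ = 180
discriminants differ ⇒ not SL₂(ℤ)-equivalent

no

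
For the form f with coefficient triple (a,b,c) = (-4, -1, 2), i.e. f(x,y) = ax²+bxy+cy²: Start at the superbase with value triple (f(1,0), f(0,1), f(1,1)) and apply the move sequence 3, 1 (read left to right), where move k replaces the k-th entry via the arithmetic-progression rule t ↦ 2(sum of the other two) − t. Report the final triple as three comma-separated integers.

start (-4,2,-3) = (f(1,0),f(0,1),f(1,1))
replace slot 3: 2·((-4)+2) − (-3) = -1 → (-4,2,-1)
replace slot 1: 2·(2+(-1)) − (-4) = 6 → (6,2,-1)

6,2,-1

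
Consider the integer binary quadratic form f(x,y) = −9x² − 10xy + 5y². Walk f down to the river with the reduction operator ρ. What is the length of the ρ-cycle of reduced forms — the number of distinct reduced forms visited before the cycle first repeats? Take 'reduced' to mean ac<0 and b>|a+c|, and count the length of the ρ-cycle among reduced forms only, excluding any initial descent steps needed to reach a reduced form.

D = 280, ⌊√D⌋ = 16
descent: ρ → (5,10,-9)  [lands on river]
river: ρ → (-9,8,6)
river: ρ → (6,16,-1)
river: ρ → (-1,16,6)
river: ρ → (6,8,-9)
river: ρ → (-9,10,5)
ρ-cycle length = 6 (tail of 1 descent step not counted)

6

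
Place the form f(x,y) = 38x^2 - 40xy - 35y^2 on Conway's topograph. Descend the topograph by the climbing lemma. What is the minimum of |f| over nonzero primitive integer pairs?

descent: ρ → (-35,40,38)  [lands on river]
river: ρ → (38,36,-37)
river: ρ → (-37,38,37)
river: ρ → (37,36,-38)
river: ρ → (-38,40,35)
river: ρ → (35,30,-43)
river: ρ → (-43,56,22)
river: ρ → (22,76,-13)
river: ρ → (-13,80,10)
river: ρ → (10,80,-13)
river: ρ → (-13,76,22)
river: ρ → (22,56,-43)
river: ρ → (-43,30,35)
river: ρ → (35,40,-38)
river: ρ → (-38,36,37)
river: ρ → (37,38,-37)
river: ρ → (-37,36,38)
river: ρ → (38,40,-35)
river: ρ → (-35,30,43)
river: ρ → (43,56,-22)
river: ρ → (-22,76,13)
river: ρ → (13,80,-10)
river: ρ → (-10,80,13)
river: ρ → (13,76,-22)
river: ρ → (-22,56,43)
river: ρ → (43,30,-35)
closes: descent 1, river 26
min |a| on river = 10

10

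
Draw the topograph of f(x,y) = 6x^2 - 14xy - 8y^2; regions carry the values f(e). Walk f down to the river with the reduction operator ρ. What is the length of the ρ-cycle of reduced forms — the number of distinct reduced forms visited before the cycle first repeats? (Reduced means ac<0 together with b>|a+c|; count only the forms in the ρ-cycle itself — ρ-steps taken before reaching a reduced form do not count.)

D = 388, ⌊√D⌋ = 19
descent: ρ → (-8,14,6)  [lands on river]
river: ρ → (6,10,-12)
river: ρ → (-12,14,4)
river: ρ → (4,18,-4)
river: ρ → (-4,14,12)
river: ρ → (12,10,-6)
river: ρ → (-6,14,8)
river: ρ → (8,18,-2)
river: ρ → (-2,18,8)
river: ρ → (8,14,-6)
river: ρ → (-6,10,12)
river: ρ → (12,14,-4)
river: ρ → (-4,18,4)
river: ρ → (4,14,-12)
river: ρ → (-12,10,6)
river: ρ → (6,14,-8)
river: ρ → (-8,18,2)
river: ρ → (2,18,-8)
ρ-cycle length = 18 (tail of 1 descent step not counted)

18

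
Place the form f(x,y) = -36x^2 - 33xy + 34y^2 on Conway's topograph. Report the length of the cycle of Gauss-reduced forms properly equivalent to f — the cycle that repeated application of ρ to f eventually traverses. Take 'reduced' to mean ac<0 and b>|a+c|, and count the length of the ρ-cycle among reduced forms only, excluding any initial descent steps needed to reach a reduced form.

D = 5985, ⌊√D⌋ = 77
descent: ρ → (34,33,-36)  [lands on river]
river: ρ → (-36,39,31)
river: ρ → (31,23,-44)
river: ρ → (-44,65,10)
river: ρ → (10,75,-9)
river: ρ → (-9,69,34)
river: ρ → (34,67,-11)
river: ρ → (-11,65,40)
river: ρ → (40,15,-36)
river: ρ → (-36,57,19)
river: ρ → (19,57,-36)
river: ρ → (-36,15,40)
river: ρ → (40,65,-11)
river: ρ → (-11,67,34)
river: ρ → (34,69,-9)
river: ρ → (-9,75,10)
river: ρ → (10,65,-44)
river: ρ → (-44,23,31)
river: ρ → (31,39,-36)
river: ρ → (-36,33,34)
river: ρ → (34,35,-35)
river: ρ → (-35,35,34)
ρ-cycle length = 22 (tail of 1 descent step not counted)

22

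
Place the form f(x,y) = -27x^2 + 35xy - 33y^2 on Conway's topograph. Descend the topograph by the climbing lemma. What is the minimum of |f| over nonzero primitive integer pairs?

translate: b→19 (≡-35 mod 54), so (27,-35,33)→(27,19,25)
flip: (27,19,25)→(25,-19,27)
reduced (well bottom): (25,-19,27) with a≤c, −a<b≤a
well minimum |f| = |-25| = 25 (negative-definite)

25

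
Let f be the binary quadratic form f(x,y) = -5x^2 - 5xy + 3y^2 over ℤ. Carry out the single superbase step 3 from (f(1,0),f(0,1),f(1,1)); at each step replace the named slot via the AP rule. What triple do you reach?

start (-5,3,-7) = (f(1,0),f(0,1),f(1,1))
replace slot 3: 2·((-5)+3) − (-7) = 3 → (-5,3,3)

-5,3,3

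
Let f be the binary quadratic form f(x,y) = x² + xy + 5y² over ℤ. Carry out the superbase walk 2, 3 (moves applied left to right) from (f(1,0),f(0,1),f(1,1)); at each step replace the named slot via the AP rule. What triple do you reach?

start (1,5,7) = (f(1,0),f(0,1),f(1,1))
replace slot 2: 2·(1+7) − 5 = 11 → (1,11,7)
replace slot 3: 2·(1+11) − 7 = 17 → (1,11,17)

1,11,17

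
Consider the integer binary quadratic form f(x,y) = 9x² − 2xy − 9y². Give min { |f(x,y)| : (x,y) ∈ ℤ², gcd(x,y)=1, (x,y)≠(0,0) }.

descent: ρ → (-9,2,9)  [lands on river]
river: ρ → (9,16,-2)
river: ρ → (-2,16,9)
river: ρ → (9,2,-9)
river: ρ → (-9,16,2)
river: ρ → (2,16,-9)
closes: descent 1, river 6
min |a| on river = 2

2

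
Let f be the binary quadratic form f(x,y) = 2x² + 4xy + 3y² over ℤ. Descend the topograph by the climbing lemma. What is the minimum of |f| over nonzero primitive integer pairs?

translate: b→0 (≡4 mod 4), so (2,4,3)→(2,0,1)
flip: (2,0,1)→(1,0,2)
reduced (well bottom): (1,0,2) with a≤c, −a<b≤a
well minimum = a = 1

1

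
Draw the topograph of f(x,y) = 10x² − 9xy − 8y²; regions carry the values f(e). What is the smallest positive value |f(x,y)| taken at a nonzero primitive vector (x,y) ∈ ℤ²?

descent: ρ → (-8,9,10)  [lands on river]
river: ρ → (10,11,-7)
river: ρ → (-7,17,4)
river: ρ → (4,15,-11)
river: ρ → (-11,7,8)
river: ρ → (8,9,-10)
river: ρ → (-10,11,7)
river: ρ → (7,17,-4)
river: ρ → (-4,15,11)
river: ρ → (11,7,-8)
closes: descent 1, river 10
min |a| on river = 4

4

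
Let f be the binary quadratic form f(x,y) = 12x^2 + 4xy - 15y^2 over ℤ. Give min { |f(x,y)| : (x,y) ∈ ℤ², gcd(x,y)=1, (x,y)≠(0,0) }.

river: ρ → (-15,26,1)
river: ρ → (1,26,-15)
river: ρ → (-15,4,12)
river: ρ → (12,20,-7)
river: ρ → (-7,22,9)
river: ρ → (9,14,-15)
river: ρ → (-15,16,8)
river: ρ → (8,16,-15)
river: ρ → (-15,14,9)
river: ρ → (9,22,-7)
river: ρ → (-7,20,12)
river: ρ → (12,4,-15)
closes: descent 0, river 12
min |a| on river = 1

1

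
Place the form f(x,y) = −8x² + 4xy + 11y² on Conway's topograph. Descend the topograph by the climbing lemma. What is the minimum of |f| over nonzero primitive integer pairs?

river: ρ → (11,18,-1)
river: ρ → (-1,18,11)
river: ρ → (11,4,-8)
river: ρ → (-8,12,7)
river: ρ → (7,16,-4)
river: ρ → (-4,16,7)
river: ρ → (7,12,-8)
river: ρ → (-8,4,11)
closes: descent 0, river 8
min |a| on river = 1

1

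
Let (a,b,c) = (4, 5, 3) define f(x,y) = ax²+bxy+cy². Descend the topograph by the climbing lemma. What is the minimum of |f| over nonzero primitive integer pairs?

translate: b→-3 (≡5 mod 8), so (4,5,3)→(4,-3,2)
flip: (4,-3,2)→(2,3,4)
translate: b→-1 (≡3 mod 4), so (2,3,4)→(2,-1,3)
reduced (well bottom): (2,-1,3) with a≤c, −a<b≤a
well minimum = a = 2

2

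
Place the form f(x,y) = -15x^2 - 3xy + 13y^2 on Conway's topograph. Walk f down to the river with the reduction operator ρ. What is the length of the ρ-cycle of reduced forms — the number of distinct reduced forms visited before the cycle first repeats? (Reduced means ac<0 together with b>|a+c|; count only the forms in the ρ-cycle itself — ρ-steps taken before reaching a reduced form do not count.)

D = 789, ⌊√D⌋ = 28
descent: ρ → (13,3,-15)  [lands on river]
river: ρ → (-15,27,1)
river: ρ → (1,27,-15)
river: ρ → (-15,3,13)
river: ρ → (13,23,-5)
river: ρ → (-5,27,3)
river: ρ → (3,27,-5)
river: ρ → (-5,23,13)
ρ-cycle length = 8 (tail of 1 descent step not counted)

8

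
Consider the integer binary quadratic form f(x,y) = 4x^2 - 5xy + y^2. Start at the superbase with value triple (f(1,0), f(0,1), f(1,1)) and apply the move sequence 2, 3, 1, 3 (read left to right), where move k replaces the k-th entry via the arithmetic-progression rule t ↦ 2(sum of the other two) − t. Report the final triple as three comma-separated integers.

start (4,1,0) = (f(1,0),f(0,1),f(1,1))
replace slot 2: 2·(4+0) − 1 = 7 → (4,7,0)
replace slot 3: 2·(4+7) − 0 = 22 → (4,7,22)
replace slot 1: 2·(7+22) − 4 = 54 → (54,7,22)
replace slot 3: 2·(54+7) − 22 = 100 → (54,7,100)

54,7,100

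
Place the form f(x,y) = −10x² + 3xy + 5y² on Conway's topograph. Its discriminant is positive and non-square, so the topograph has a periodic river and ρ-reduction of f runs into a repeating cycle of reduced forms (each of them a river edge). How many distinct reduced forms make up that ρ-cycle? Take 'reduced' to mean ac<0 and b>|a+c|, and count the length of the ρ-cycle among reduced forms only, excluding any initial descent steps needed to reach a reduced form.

D = 209, ⌊√D⌋ = 14
descent: ρ → (5,7,-8)  [lands on river]
river: ρ → (-8,9,4)
river: ρ → (4,7,-10)
river: ρ → (-10,13,1)
river: ρ → (1,13,-10)
river: ρ → (-10,7,4)
river: ρ → (4,9,-8)
river: ρ → (-8,7,5)
river: ρ → (5,13,-2)
river: ρ → (-2,11,11)
river: ρ → (11,11,-2)
river: ρ → (-2,13,5)
ρ-cycle length = 12 (tail of 1 descent step not counted)

12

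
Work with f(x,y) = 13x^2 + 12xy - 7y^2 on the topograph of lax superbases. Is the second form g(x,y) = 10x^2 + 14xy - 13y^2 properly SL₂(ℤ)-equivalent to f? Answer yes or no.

D₁ = 508, D₂ = 716
discriminants differ ⇒ not SL₂(ℤ)-equivalent

no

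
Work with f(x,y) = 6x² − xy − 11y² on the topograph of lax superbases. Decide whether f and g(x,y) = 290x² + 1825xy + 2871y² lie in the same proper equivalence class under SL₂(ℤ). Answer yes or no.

D₁ = 265, D₂ = 265
river cycle of f (length 22): (6, 11, -6), (-6, 13, 4), (4, 11, -9), (-9, 7, 6), (6, 5, -10), (-10, 15, 1), (1, 15, -10), (-10, 5, 6), (6, 7, -9), (-9, 11, 4), … (12 more)
river cycle of g (length 22): (6, 11, -6), (-6, 13, 4), (4, 11, -9), (-9, 7, 6), (6, 5, -10), (-10, 15, 1), (1, 15, -10), (-10, 5, 6), (6, 7, -9), (-9, 11, 4), … (12 more)
cycles coincide ⇒ equivalent

yes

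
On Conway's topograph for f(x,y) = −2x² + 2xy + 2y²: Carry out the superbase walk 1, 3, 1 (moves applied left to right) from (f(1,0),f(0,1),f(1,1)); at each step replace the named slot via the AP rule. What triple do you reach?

start (-2,2,2) = (f(1,0),f(0,1),f(1,1))
replace slot 1: 2·(2+2) − (-2) = 10 → (10,2,2)
replace slot 3: 2·(10+2) − 2 = 22 → (10,2,22)
replace slot 1: 2·(2+22) − 10 = 38 → (38,2,22)

38,2,22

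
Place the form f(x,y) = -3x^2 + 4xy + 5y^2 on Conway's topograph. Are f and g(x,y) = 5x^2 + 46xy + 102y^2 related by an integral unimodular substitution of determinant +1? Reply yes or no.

D₁ = 76, D₂ = 76
river cycle of f (length 6): (5, 6, -2), (-2, 6, 5), (5, 4, -3), (-3, 8, 1), (1, 8, -3), (-3, 4, 5)
river cycle of g (length 6): (5, 6, -2), (-2, 6, 5), (5, 4, -3), (-3, 8, 1), (1, 8, -3), (-3, 4, 5)
cycles coincide ⇒ equivalent

yes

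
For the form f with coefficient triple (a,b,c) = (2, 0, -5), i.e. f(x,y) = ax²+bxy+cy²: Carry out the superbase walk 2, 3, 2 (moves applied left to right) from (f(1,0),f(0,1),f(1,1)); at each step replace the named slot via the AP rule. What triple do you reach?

start (2,-5,-3) = (f(1,0),f(0,1),f(1,1))
replace slot 2: 2·(2+(-3)) − (-5) = 3 → (2,3,-3)
replace slot 3: 2·(2+3) − (-3) = 13 → (2,3,13)
replace slot 2: 2·(2+13) − 3 = 27 → (2,27,13)

2,27,13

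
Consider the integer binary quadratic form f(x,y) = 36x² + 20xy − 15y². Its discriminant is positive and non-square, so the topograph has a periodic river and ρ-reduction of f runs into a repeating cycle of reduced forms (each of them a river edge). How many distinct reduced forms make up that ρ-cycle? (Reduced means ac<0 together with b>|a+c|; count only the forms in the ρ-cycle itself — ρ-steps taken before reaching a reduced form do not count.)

D = 2560, ⌊√D⌋ = 50
descent: ρ → (-15,40,16)  [lands on river]
river: ρ → (16,24,-31)
river: ρ → (-31,38,9)
river: ρ → (9,34,-39)
river: ρ → (-39,44,4)
river: ρ → (4,44,-39)
river: ρ → (-39,34,9)
river: ρ → (9,38,-31)
river: ρ → (-31,24,16)
river: ρ → (16,40,-15)
river: ρ → (-15,50,1)
river: ρ → (1,50,-15)
ρ-cycle length = 12 (tail of 1 descent step not counted)

12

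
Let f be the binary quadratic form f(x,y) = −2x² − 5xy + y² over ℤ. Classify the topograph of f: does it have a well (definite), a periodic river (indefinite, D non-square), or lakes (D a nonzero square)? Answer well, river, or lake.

D = b²−4ac = (-5)² − 4·(-2)·1 = 33
D > 0 non-square ⇒ indefinite ⇒ periodic river

river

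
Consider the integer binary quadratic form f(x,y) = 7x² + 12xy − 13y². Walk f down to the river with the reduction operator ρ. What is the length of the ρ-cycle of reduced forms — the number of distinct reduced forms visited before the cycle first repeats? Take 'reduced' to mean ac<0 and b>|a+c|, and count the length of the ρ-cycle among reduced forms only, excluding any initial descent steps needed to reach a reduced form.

D = 508, ⌊√D⌋ = 22
river: ρ → (-13,14,6)
river: ρ → (6,22,-1)
river: ρ → (-1,22,6)
river: ρ → (6,14,-13)
river: ρ → (-13,12,7)
river: ρ → (7,16,-9)
river: ρ → (-9,20,3)
river: ρ → (3,22,-2)
river: ρ → (-2,22,3)
river: ρ → (3,20,-9)
river: ρ → (-9,16,7)
river: ρ → (7,12,-13)
ρ-cycle length = 12 (tail of 0 descent steps not counted)

12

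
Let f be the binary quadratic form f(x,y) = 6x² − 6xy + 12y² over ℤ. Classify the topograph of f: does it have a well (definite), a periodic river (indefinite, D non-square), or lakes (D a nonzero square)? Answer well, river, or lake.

D = b²−4ac = (-6)² − 4·6·12 = -252
D < 0 ⇒ definite ⇒ every region one sign ⇒ single well

well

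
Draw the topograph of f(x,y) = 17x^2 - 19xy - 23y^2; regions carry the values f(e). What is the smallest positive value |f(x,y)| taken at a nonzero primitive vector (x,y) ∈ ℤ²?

descent: ρ → (-23,19,17)  [lands on river]
river: ρ → (17,15,-25)
river: ρ → (-25,35,7)
river: ρ → (7,35,-25)
river: ρ → (-25,15,17)
river: ρ → (17,19,-23)
river: ρ → (-23,27,13)
river: ρ → (13,25,-25)
river: ρ → (-25,25,13)
river: ρ → (13,27,-23)
closes: descent 1, river 10
min |a| on river = 7

7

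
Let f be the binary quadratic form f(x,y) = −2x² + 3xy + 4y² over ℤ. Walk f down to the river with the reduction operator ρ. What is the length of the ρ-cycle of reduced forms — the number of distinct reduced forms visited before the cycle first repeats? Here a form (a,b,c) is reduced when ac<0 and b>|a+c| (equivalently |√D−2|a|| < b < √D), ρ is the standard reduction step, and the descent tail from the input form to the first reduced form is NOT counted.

D = 41, ⌊√D⌋ = 6
river: ρ → (4,5,-1)
river: ρ → (-1,5,4)
river: ρ → (4,3,-2)
river: ρ → (-2,5,2)
river: ρ → (2,3,-4)
river: ρ → (-4,5,1)
river: ρ → (1,5,-4)
river: ρ → (-4,3,2)
river: ρ → (2,5,-2)
river: ρ → (-2,3,4)
ρ-cycle length = 10 (tail of 0 descent steps not counted)

10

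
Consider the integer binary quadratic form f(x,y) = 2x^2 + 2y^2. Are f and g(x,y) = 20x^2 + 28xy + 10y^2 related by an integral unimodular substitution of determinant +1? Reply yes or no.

D₁ = -16, D₂ = -16
f: reduced (well bottom): (2,0,2) with a≤c, −a<b≤a
g: translate: b→-12 (≡28 mod 40), so (20,28,10)→(20,-12,2)
g: flip: (20,-12,2)→(2,12,20)
g: translate: b→0 (≡12 mod 4), so (2,12,20)→(2,0,2)
g: reduced (well bottom): (2,0,2) with a≤c, −a<b≤a
reduced forms (2, 0, 2) vs (2, 0, 2) ⇒ equivalent

yes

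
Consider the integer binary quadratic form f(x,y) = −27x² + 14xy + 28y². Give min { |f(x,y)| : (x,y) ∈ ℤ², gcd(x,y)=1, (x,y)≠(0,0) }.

river: ρ → (28,42,-13)
river: ρ → (-13,36,37)
river: ρ → (37,38,-12)
river: ρ → (-12,34,43)
river: ρ → (43,52,-3)
river: ρ → (-3,56,7)
river: ρ → (7,56,-3)
river: ρ → (-3,52,43)
river: ρ → (43,34,-12)
river: ρ → (-12,38,37)
river: ρ → (37,36,-13)
river: ρ → (-13,42,28)
river: ρ → (28,14,-27)
river: ρ → (-27,40,15)
river: ρ → (15,50,-12)
river: ρ → (-12,46,23)
river: ρ → (23,46,-12)
river: ρ → (-12,50,15)
river: ρ → (15,40,-27)
river: ρ → (-27,14,28)
closes: descent 0, river 20
min |a| on river = 3

3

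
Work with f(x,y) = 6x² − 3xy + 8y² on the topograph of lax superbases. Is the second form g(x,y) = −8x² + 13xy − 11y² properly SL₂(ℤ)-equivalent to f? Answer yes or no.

D₁ = -183, D₂ = -183
f: reduced (well bottom): (6,-3,8) with a≤c, −a<b≤a
g is negative-definite; reduce −g:
−g: translate: b→3 (≡-13 mod 16), so (8,-13,11)→(8,3,6)
−g: flip: (8,3,6)→(6,-3,8)
−g: reduced (well bottom): (6,-3,8) with a≤c, −a<b≤a
flip sign back: reduced form of g is (-6,3,-8)
reduced forms (6, -3, 8) vs (-6, 3, -8) ⇒ inequivalent

no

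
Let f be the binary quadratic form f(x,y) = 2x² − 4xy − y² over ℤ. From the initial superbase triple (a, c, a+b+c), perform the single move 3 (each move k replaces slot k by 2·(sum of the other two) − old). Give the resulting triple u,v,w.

start (2,-1,-3) = (f(1,0),f(0,1),f(1,1))
replace slot 3: 2·(2+(-1)) − (-3) = 5 → (2,-1,5)

2,-1,5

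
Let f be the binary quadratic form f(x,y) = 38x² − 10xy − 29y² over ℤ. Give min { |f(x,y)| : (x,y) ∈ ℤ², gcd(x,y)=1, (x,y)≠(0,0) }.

descent: ρ → (-29,10,38)  [lands on river]
river: ρ → (38,66,-1)
river: ρ → (-1,66,38)
river: ρ → (38,10,-29)
river: ρ → (-29,48,19)
river: ρ → (19,66,-2)
river: ρ → (-2,66,19)
river: ρ → (19,48,-29)
closes: descent 1, river 8
min |a| on river = 1

1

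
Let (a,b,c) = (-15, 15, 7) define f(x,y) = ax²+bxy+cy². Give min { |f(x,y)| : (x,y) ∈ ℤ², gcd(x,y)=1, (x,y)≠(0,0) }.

river: ρ → (7,13,-17)
river: ρ → (-17,21,3)
river: ρ → (3,21,-17)
river: ρ → (-17,13,7)
river: ρ → (7,15,-15)
river: ρ → (-15,15,7)
closes: descent 0, river 6
min |a| on river = 3

3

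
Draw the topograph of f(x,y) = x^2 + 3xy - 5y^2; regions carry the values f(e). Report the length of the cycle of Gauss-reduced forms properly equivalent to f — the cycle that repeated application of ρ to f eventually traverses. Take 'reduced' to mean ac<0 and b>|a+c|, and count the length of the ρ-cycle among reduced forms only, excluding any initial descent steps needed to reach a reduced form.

D = 29, ⌊√D⌋ = 5
descent: ρ → (-5,-3,1)
descent: ρ → (1,5,-1)  [lands on river]
river: ρ → (-1,5,1)
ρ-cycle length = 2 (tail of 2 descent steps not counted)

2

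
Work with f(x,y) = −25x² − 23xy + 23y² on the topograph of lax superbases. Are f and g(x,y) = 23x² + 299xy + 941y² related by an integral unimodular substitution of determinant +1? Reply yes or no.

D₁ = 2829, D₂ = 2829
river cycle of f (length 10): (23, 23, -25), (-25, 27, 21), (21, 15, -31), (-31, 47, 5), (5, 53, -1), (-1, 53, 5), (5, 47, -31), (-31, 15, 21), (21, 27, -25), (-25, 23, 23)
river cycle of g (length 10): (23, 23, -25), (-25, 27, 21), (21, 15, -31), (-31, 47, 5), (5, 53, -1), (-1, 53, 5), (5, 47, -31), (-31, 15, 21), (21, 27, -25), (-25, 23, 23)
cycles coincide ⇒ equivalent

yes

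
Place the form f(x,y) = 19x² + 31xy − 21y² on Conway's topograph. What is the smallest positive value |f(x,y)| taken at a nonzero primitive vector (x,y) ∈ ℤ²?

river: ρ → (-21,11,29)
river: ρ → (29,47,-3)
river: ρ → (-3,49,13)
river: ρ → (13,29,-33)
river: ρ → (-33,37,9)
river: ρ → (9,35,-37)
river: ρ → (-37,39,7)
river: ρ → (7,45,-19)
river: ρ → (-19,31,21)
river: ρ → (21,11,-29)
river: ρ → (-29,47,3)
river: ρ → (3,49,-13)
river: ρ → (-13,29,33)
river: ρ → (33,37,-9)
river: ρ → (-9,35,37)
river: ρ → (37,39,-7)
river: ρ → (-7,45,19)
river: ρ → (19,31,-21)
closes: descent 0, river 18
min |a| on river = 3

3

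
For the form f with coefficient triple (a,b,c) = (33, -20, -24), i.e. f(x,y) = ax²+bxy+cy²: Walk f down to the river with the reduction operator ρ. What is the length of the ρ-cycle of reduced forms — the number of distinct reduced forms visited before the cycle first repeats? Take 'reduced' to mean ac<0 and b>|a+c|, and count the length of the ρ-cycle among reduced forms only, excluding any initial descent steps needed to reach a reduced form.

D = 3568, ⌊√D⌋ = 59
descent: ρ → (-24,20,33)  [lands on river]
river: ρ → (33,46,-11)
river: ρ → (-11,42,41)
river: ρ → (41,40,-12)
river: ρ → (-12,56,9)
river: ρ → (9,52,-24)
river: ρ → (-24,44,17)
river: ρ → (17,58,-3)
river: ρ → (-3,56,36)
river: ρ → (36,16,-23)
river: ρ → (-23,30,29)
river: ρ → (29,28,-24)
ρ-cycle length = 12 (tail of 1 descent step not counted)

12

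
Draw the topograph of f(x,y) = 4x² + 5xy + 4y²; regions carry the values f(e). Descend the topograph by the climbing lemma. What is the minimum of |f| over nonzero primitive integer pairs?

translate: b→-3 (≡5 mod 8), so (4,5,4)→(4,-3,3)
flip: (4,-3,3)→(3,3,4)
reduced (well bottom): (3,3,4) with a≤c, −a<b≤a
well minimum = a = 3

3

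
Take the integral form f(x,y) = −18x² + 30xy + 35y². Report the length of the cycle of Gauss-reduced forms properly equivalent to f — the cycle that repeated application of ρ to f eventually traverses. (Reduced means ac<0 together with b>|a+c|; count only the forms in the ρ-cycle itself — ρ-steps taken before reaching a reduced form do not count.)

D = 3420, ⌊√D⌋ = 58
river: ρ → (35,40,-13)
river: ρ → (-13,38,38)
river: ρ → (38,38,-13)
river: ρ → (-13,40,35)
river: ρ → (35,30,-18)
river: ρ → (-18,42,23)
river: ρ → (23,50,-10)
river: ρ → (-10,50,23)
river: ρ → (23,42,-18)
river: ρ → (-18,30,35)
ρ-cycle length = 10 (tail of 0 descent steps not counted)

10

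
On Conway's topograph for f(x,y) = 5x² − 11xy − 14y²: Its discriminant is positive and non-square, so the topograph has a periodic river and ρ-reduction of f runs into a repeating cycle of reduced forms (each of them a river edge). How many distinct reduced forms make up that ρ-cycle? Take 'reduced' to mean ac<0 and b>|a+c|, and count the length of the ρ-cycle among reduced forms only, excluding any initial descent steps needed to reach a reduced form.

D = 401, ⌊√D⌋ = 20
descent: ρ → (-14,11,5)  [lands on river]
river: ρ → (5,19,-2)
river: ρ → (-2,17,14)
river: ρ → (14,11,-5)
river: ρ → (-5,19,2)
river: ρ → (2,17,-14)
ρ-cycle length = 6 (tail of 1 descent step not counted)

6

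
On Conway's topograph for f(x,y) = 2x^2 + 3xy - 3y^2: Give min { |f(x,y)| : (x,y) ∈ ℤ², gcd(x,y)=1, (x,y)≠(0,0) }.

river: ρ → (-3,3,2)
river: ρ → (2,5,-1)
river: ρ → (-1,5,2)
river: ρ → (2,3,-3)
closes: descent 0, river 4
min |a| on river = 1

1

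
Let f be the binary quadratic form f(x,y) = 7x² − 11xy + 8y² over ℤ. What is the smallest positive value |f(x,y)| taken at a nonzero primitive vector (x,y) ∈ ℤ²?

translate: b→3 (≡-11 mod 14), so (7,-11,8)→(7,3,4)
flip: (7,3,4)→(4,-3,7)
reduced (well bottom): (4,-3,7) with a≤c, −a<b≤a
well minimum = a = 4

4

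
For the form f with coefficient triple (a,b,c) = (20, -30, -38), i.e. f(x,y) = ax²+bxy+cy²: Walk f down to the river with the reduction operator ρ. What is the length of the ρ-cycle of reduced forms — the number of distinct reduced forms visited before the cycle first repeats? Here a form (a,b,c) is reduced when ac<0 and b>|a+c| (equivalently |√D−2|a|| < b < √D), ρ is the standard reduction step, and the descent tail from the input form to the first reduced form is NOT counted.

D = 3940, ⌊√D⌋ = 62
descent: ρ → (-38,30,20)  [lands on river]
river: ρ → (20,50,-18)
river: ρ → (-18,58,8)
river: ρ → (8,54,-32)
river: ρ → (-32,10,30)
river: ρ → (30,50,-12)
river: ρ → (-12,46,38)
river: ρ → (38,30,-20)
river: ρ → (-20,50,18)
river: ρ → (18,58,-8)
river: ρ → (-8,54,32)
river: ρ → (32,10,-30)
river: ρ → (-30,50,12)
river: ρ → (12,46,-38)
ρ-cycle length = 14 (tail of 1 descent step not counted)

14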